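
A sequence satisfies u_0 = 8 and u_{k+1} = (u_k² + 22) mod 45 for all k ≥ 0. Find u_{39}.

26

We have u_0 = 8,  u_1 = 41,  u_2 = 38,  u_3 = 26,  u_4 = 23,  u_5 = 11,  u_6 = 8.
The sequence repeats with period 6.
(39 - 0) mod 6 = 3, so u_{39} = u_3 = 26.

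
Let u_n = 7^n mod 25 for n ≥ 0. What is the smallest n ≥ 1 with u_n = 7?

Computing terms: u_0 = 1; u_1 = 7; u_2 = 24; u_3 = 18; u_4 = 1.
The sequence repeats with period 4.
The value 7 first appears (with n ≥ 1) at u_1.

1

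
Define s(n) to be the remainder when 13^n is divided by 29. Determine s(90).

20

We have s(1) = 13, s(2) = 24, s(3) = 22, s(4) = 25, s(5) = 6, s(6) = 20, s(7) = 28, s(8) = 16, s(9) = 5, s(10) = 7, s(11) = 4, s(12) = 23, s(13) = 9, s(14) = 1, s(15) = 13.
The sequence repeats with period 14.
(90 - 1) mod 14 = 5, so s(90) = s(6) = 20.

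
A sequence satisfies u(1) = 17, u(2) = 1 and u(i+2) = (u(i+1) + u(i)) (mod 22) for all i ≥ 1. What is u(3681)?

u(1) = 17,  u(2) = 1,  u(3) = 18,  u(4) = 19,  u(5) = 15,  u(6) = 12,  u(7) = 5,  u(8) = 17,  u(9) = 0,  u(10) = 17,  u(11) = 17,  u(12) = 12,  u(13) = 7,  u(14) = 19,  u(15) = 4,  u(16) = 1,  u(17) = 5,  u(18) = 6,  u(19) = 11,  u(20) = 17,  u(21) = 6,  u(22) = 1,  u(23) = 7,  u(24) = 8,  u(25) = 15,  u(26) = 1,  u(27) = 16,  u(28) = 17,  u(29) = 11,  u(30) = 6,  u(31) = 17,  u(32) = 1.
The sequence repeats with period 30.
(3681 - 1) mod 30 = 20, so u(3681) = u(21) = 6.

6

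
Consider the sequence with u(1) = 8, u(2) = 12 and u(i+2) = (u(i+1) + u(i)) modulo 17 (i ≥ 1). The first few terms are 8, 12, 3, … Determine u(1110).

5

Computing terms: u(1) = 8; u(2) = 12; u(3) = 3; u(4) = 15; u(5) = 1; u(6) = 16; u(7) = 0; u(8) = 16; u(9) = 16; u(10) = 15; u(11) = 14; u(12) = 12; u(13) = 9; u(14) = 4; u(15) = 13; u(16) = 0; u(17) = 13; u(18) = 13; u(19) = 9; u(20) = 5; u(21) = 14; u(22) = 2; u(23) = 16; u(24) = 1; u(25) = 0; u(26) = 1; u(27) = 1; u(28) = 2; u(29) = 3; u(30) = 5; u(31) = 8; u(32) = 13; u(33) = 4; u(34) = 0; u(35) = 4; u(36) = 4; u(37) = 8; u(38) = 12.
Since (u(37), u(38)) = (u(1), u(2)) = (8, 12) (two consecutive terms determine the rest), the sequence is periodic with period 36.
So u(1110) = u(1 + ((1110-1) mod 36)) = u(30) = 5.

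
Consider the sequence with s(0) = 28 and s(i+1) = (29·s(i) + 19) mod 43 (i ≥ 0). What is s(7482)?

s(0) = 28; s(1) = 14; s(2) = 38; s(3) = 3; s(4) = 20; s(5) = 40; s(6) = 18; s(7) = 25; s(8) = 13; s(9) = 9; s(10) = 22; s(11) = 12; s(12) = 23; s(13) = 41; s(14) = 4; s(15) = 6; s(16) = 21; s(17) = 26; s(18) = 42; s(19) = 33; s(20) = 30; s(21) = 29; s(22) = 0; s(23) = 19; s(24) = 11; s(25) = 37; s(26) = 17; s(27) = 39; s(28) = 32; s(29) = 1; s(30) = 5; s(31) = 35; s(32) = 2; s(33) = 34; s(34) = 16; s(35) = 10; s(36) = 8; s(37) = 36; s(38) = 31; s(39) = 15; s(40) = 24; s(41) = 27; s(42) = 28.
Since s(42) = s(0) = 28, the sequence is periodic with period 42.
So s(7482) = s(0 + ((7482-0) mod 42)) = s(6) = 18.

18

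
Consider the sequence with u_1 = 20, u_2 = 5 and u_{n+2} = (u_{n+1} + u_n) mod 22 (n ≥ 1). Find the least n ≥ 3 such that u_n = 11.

5

Listing terms: u_1 = 20; u_2 = 5; u_3 = 3; u_4 = 8; u_5 = 11; u_6 = 19; u_7 = 8; u_8 = 5; u_9 = 13; u_{10} = 18; u_{11} = 9; u_{12} = 5; u_{13} = 14; u_{14} = 19; u_{15} = 11; u_{16} = 8; u_{17} = 19; u_{18} = 5; u_{19} = 2; u_{20} = 7; u_{21} = 9; u_{22} = 16; u_{23} = 3; u_{24} = 19; u_{25} = 0; u_{26} = 19; u_{27} = 19; u_{28} = 16; u_{29} = 13; u_{30} = 7; u_{31} = 20; u_{32} = 5.
The sequence repeats with period 30.
The value 11 first appears (with n ≥ 3) at u_5.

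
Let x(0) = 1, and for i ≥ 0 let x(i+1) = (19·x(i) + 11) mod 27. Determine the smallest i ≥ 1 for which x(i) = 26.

We have x(0) = 1, x(1) = 3, x(2) = 14, x(3) = 7, x(4) = 9, x(5) = 20, x(6) = 13, x(7) = 15, x(8) = 26, x(9) = 19, x(10) = 21, x(11) = 5, x(12) = 25, x(13) = 0, x(14) = 11, x(15) = 4, x(16) = 6, x(17) = 17, x(18) = 10, x(19) = 12, x(20) = 23, x(21) = 16, x(22) = 18, x(23) = 2, x(24) = 22, x(25) = 24, x(26) = 8, x(27) = 1.
Since x(27) = x(0) = 1, the sequence is periodic with period 27.
The value 26 first appears (with i ≥ 1) at x(8).

8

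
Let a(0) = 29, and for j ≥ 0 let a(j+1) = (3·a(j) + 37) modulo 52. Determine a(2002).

33

We have a(0) = 29,  a(1) = 20,  a(2) = 45,  a(3) = 16,  a(4) = 33,  a(5) = 32,  a(6) = 29.
Since a(6) = a(0) = 29, the sequence is periodic with period 6.
So a(2002) = a(0 + ((2002-0) mod 6)) = a(4) = 33.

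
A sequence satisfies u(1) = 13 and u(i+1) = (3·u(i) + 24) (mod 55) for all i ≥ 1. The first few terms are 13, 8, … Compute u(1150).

33

Listing terms: u(1) = 13; u(2) = 8; u(3) = 48; u(4) = 3; u(5) = 33; u(6) = 13.
Since u(6) = u(1) = 13, the sequence is periodic with period 5.
(1150 - 1) mod 5 = 4, so u(1150) = u(5) = 33.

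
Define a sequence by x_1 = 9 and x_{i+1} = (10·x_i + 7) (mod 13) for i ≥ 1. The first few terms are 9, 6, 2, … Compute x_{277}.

Computing terms: x_1 = 9; x_2 = 6; x_3 = 2; x_4 = 1; x_5 = 4; x_6 = 8; x_7 = 9.
Since x_7 = x_1 = 9, the sequence is periodic with period 6.
(277 - 1) mod 6 = 0, so x_{277} = x_1 = 9.

9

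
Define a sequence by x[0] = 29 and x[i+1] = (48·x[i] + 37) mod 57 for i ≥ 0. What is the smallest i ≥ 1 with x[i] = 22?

17

We have x[0] = 29; x[1] = 4; x[2] = 1; x[3] = 28; x[4] = 13; x[5] = 34; x[6] = 16; x[7] = 7; x[8] = 31; x[9] = 43; x[10] = 49; x[11] = 52; x[12] = 25; x[13] = 40; x[14] = 19; x[15] = 37; x[16] = 46; x[17] = 22; x[18] = 10; x[19] = 4.
Since x[19] = x[1] = 4, the sequence is eventually periodic: after a pre-period of length 1 it cycles with period 18.
The value 22 first appears (with i ≥ 1) at x[17].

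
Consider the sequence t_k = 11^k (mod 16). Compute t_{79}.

3

Listing terms: t_0 = 1, t_1 = 11, t_2 = 9, t_3 = 3, t_4 = 1.
Since t_4 = t_0 = 1, the sequence is periodic with period 4.
(79 - 0) mod 4 = 3, so t_{79} = t_3 = 3.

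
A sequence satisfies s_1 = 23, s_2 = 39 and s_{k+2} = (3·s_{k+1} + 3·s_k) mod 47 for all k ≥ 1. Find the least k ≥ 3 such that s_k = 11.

33

We have s_1 = 23, s_2 = 39, s_3 = 45, s_4 = 17, s_5 = 45, s_6 = 45, s_7 = 35, s_8 = 5, s_9 = 26, s_{10} = 46, s_{11} = 28, s_{12} = 34, s_{13} = 45, s_{14} = 2, s_{15} = 0, s_{16} = 6, s_{17} = 18, s_{18} = 25, s_{19} = 35, s_{20} = 39, s_{21} = 34, s_{22} = 31, s_{23} = 7, s_{24} = 20, s_{25} = 34, s_{26} = 21, s_{27} = 24, s_{28} = 41, s_{29} = 7, s_{30} = 3, s_{31} = 30, s_{32} = 5, s_{33} = 11, s_{34} = 1, s_{35} = 36, s_{36} = 17, s_{37} = 18, s_{38} = 11, s_{39} = 40, s_{40} = 12, s_{41} = 15, s_{42} = 34, s_{43} = 6, s_{44} = 26, s_{45} = 2, s_{46} = 37, s_{47} = 23, s_{48} = 39.
The sequence repeats with period 46.
The value 11 first appears (with k ≥ 3) at s_{33}.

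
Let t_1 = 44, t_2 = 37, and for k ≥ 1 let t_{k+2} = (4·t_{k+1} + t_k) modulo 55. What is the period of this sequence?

20

We have t_1 = 44; t_2 = 37; t_3 = 27; t_4 = 35; t_5 = 2; t_6 = 43; t_7 = 9; t_8 = 24; t_9 = 50; t_{10} = 4; t_{11} = 11; t_{12} = 48; t_{13} = 38; t_{14} = 35; t_{15} = 13; t_{16} = 32; t_{17} = 31; t_{18} = 46; t_{19} = 50; t_{20} = 26; t_{21} = 44; t_{22} = 37.
The sequence repeats with period 20.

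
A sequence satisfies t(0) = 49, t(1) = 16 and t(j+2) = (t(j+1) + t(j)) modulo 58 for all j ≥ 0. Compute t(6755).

t(0) = 49; t(1) = 16; t(2) = 7; t(3) = 23; t(4) = 30; t(5) = 53; t(6) = 25; t(7) = 20; t(8) = 45; t(9) = 7; t(10) = 52; t(11) = 1; t(12) = 53; t(13) = 54; t(14) = 49; t(15) = 45; t(16) = 36; t(17) = 23; t(18) = 1; t(19) = 24; t(20) = 25; t(21) = 49; t(22) = 16.
Since (t(21), t(22)) = (t(0), t(1)) = (49, 16) (two consecutive terms determine the rest), the sequence is periodic with period 21.
(6755 - 0) mod 21 = 14, so t(6755) = t(14) = 49.

49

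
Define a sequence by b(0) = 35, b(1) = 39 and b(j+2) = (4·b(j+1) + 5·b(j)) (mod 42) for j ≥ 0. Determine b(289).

39

Computing terms: b(0) = 35; b(1) = 39; b(2) = 37; b(3) = 7; b(4) = 3; b(5) = 5; b(6) = 35; b(7) = 39.
The sequence repeats with period 6.
So b(289) = b(0 + ((289-0) mod 6)) = b(1) = 39.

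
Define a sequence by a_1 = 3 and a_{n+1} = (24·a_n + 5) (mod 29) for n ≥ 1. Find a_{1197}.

We have a_1 = 3,  a_2 = 19,  a_3 = 26,  a_4 = 20,  a_5 = 21,  a_6 = 16,  a_7 = 12,  a_8 = 3.
Since a_8 = a_1 = 3, the sequence is periodic with period 7.
So a_{1197} = a_{1 + ((1197-1) mod 7)} = a_7 = 12.

12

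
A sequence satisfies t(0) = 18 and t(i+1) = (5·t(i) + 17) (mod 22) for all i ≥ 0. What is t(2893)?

Listing terms: t(0) = 18; t(1) = 19; t(2) = 2; t(3) = 5; t(4) = 20; t(5) = 7; t(6) = 8; t(7) = 13; t(8) = 16; t(9) = 9; t(10) = 18.
The sequence repeats with period 10.
(2893 - 0) mod 10 = 3, so t(2893) = t(3) = 5.

5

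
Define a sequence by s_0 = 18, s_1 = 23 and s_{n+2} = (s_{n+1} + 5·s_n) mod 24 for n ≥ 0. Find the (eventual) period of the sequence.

12

Computing terms: s_0 = 18, s_1 = 23, s_2 = 17, s_3 = 12, s_4 = 1, s_5 = 13, s_6 = 18, s_7 = 11, s_8 = 5, s_9 = 12, s_{10} = 13, s_{11} = 1, s_{12} = 18, s_{13} = 23.
Since (s_{12}, s_{13}) = (s_0, s_1) = (18, 23) (two consecutive terms determine the rest), the sequence is periodic with period 12.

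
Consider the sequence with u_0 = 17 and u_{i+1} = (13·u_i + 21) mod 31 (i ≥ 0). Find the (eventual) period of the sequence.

30

We have u_0 = 17,  u_1 = 25,  u_2 = 5,  u_3 = 24,  u_4 = 23,  u_5 = 10,  u_6 = 27,  u_7 = 0,  u_8 = 21,  u_9 = 15,  u_{10} = 30,  u_{11} = 8,  u_{12} = 1,  u_{13} = 3,  u_{14} = 29,  u_{15} = 26,  u_{16} = 18,  u_{17} = 7,  u_{18} = 19,  u_{19} = 20,  u_{20} = 2,  u_{21} = 16,  u_{22} = 12,  u_{23} = 22,  u_{24} = 28,  u_{25} = 13,  u_{26} = 4,  u_{27} = 11,  u_{28} = 9,  u_{29} = 14,  u_{30} = 17.
Since u_{30} = u_0 = 17, the sequence is periodic with period 30.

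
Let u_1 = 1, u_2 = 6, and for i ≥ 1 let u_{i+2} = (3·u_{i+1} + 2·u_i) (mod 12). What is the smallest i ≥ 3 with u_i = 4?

Computing terms: u_1 = 1,  u_2 = 6,  u_3 = 8,  u_4 = 0,  u_5 = 4,  u_6 = 0,  u_7 = 8,  u_8 = 0.
Since (u_7, u_8) = (u_3, u_4) = (8, 0) (two consecutive terms determine the rest), the sequence is eventually periodic: after a pre-period of length 2 it cycles with period 4.
The value 4 first appears (with i ≥ 3) at u_5.

5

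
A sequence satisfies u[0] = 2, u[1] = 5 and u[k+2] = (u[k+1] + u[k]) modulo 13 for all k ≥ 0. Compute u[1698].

7

Listing terms: u[0] = 2,  u[1] = 5,  u[2] = 7,  u[3] = 12,  u[4] = 6,  u[5] = 5,  u[6] = 11,  u[7] = 3,  u[8] = 1,  u[9] = 4,  u[10] = 5,  u[11] = 9,  u[12] = 1,  u[13] = 10,  u[14] = 11,  u[15] = 8,  u[16] = 6,  u[17] = 1,  u[18] = 7,  u[19] = 8,  u[20] = 2,  u[21] = 10,  u[22] = 12,  u[23] = 9,  u[24] = 8,  u[25] = 4,  u[26] = 12,  u[27] = 3,  u[28] = 2,  u[29] = 5.
The sequence repeats with period 28.
So u[1698] = u[0 + ((1698-0) mod 28)] = u[18] = 7.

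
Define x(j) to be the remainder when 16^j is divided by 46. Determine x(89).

16

x(0) = 1,  x(1) = 16,  x(2) = 26,  x(3) = 2,  x(4) = 32,  x(5) = 6,  x(6) = 4,  x(7) = 18,  x(8) = 12,  x(9) = 8,  x(10) = 36,  x(11) = 24,  x(12) = 16.
Since x(12) = x(1) = 16, the sequence is eventually periodic: after a pre-period of length 1 it cycles with period 11.
For j ≥ 1, x(j) depends only on (j - 1) mod 11. (89 - 1) mod 11 = 0, so x(89) = x(1) = 16.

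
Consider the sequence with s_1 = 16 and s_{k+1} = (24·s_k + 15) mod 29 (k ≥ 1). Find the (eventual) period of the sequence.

7

Computing terms: s_1 = 16, s_2 = 22, s_3 = 21, s_4 = 26, s_5 = 1, s_6 = 10, s_7 = 23, s_8 = 16.
Since s_8 = s_1 = 16, the sequence is periodic with period 7.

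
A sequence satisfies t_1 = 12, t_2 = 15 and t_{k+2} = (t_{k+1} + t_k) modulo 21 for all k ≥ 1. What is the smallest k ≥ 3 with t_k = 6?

Listing terms: t_1 = 12, t_2 = 15, t_3 = 6, t_4 = 0, t_5 = 6, t_6 = 6, t_7 = 12, t_8 = 18, t_9 = 9, t_{10} = 6, t_{11} = 15, t_{12} = 0, t_{13} = 15, t_{14} = 15, t_{15} = 9, t_{16} = 3, t_{17} = 12, t_{18} = 15.
Since (t_{17}, t_{18}) = (t_1, t_2) = (12, 15) (two consecutive terms determine the rest), the sequence is periodic with period 16.
The value 6 first appears (with k ≥ 3) at t_3.

3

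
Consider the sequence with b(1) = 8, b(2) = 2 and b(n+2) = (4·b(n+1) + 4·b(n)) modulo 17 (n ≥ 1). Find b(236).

2

b(1) = 8, b(2) = 2, b(3) = 6, b(4) = 15, b(5) = 16, b(6) = 5, b(7) = 16, b(8) = 16, b(9) = 9, b(10) = 15, b(11) = 11, b(12) = 2, b(13) = 1, b(14) = 12, b(15) = 1, b(16) = 1, b(17) = 8, b(18) = 2.
Since (b(17), b(18)) = (b(1), b(2)) = (8, 2) (two consecutive terms determine the rest), the sequence is periodic with period 16.
(236 - 1) mod 16 = 11, so b(236) = b(12) = 2.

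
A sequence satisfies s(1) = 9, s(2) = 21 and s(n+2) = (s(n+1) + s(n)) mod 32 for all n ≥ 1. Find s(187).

13

We have s(1) = 9; s(2) = 21; s(3) = 30; s(4) = 19; s(5) = 17; s(6) = 4; s(7) = 21; s(8) = 25; s(9) = 14; s(10) = 7; s(11) = 21; s(12) = 28; s(13) = 17; s(14) = 13; s(15) = 30; s(16) = 11; s(17) = 9; s(18) = 20; s(19) = 29; s(20) = 17; s(21) = 14; s(22) = 31; s(23) = 13; s(24) = 12; s(25) = 25; s(26) = 5; s(27) = 30; s(28) = 3; s(29) = 1; s(30) = 4; s(31) = 5; s(32) = 9; s(33) = 14; s(34) = 23; s(35) = 5; s(36) = 28; s(37) = 1; s(38) = 29; s(39) = 30; s(40) = 27; s(41) = 25; s(42) = 20; s(43) = 13; s(44) = 1; s(45) = 14; s(46) = 15; s(47) = 29; s(48) = 12; s(49) = 9; s(50) = 21.
Since (s(49), s(50)) = (s(1), s(2)) = (9, 21) (two consecutive terms determine the rest), the sequence is periodic with period 48.
So s(187) = s(1 + ((187-1) mod 48)) = s(43) = 13.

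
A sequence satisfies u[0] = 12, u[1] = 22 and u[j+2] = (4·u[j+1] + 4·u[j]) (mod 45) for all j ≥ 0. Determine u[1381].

We have u[0] = 12,  u[1] = 22,  u[2] = 1,  u[3] = 2,  u[4] = 12,  u[5] = 11,  u[6] = 2,  u[7] = 7,  u[8] = 36,  u[9] = 37,  u[10] = 22,  u[11] = 11,  u[12] = 42,  u[13] = 32,  u[14] = 26,  u[15] = 7,  u[16] = 42,  u[17] = 16,  u[18] = 7,  u[19] = 2,  u[20] = 36,  u[21] = 17,  u[22] = 32,  u[23] = 16,  u[24] = 12,  u[25] = 22.
The sequence repeats with period 24.
(1381 - 0) mod 24 = 13, so u[1381] = u[13] = 32.

32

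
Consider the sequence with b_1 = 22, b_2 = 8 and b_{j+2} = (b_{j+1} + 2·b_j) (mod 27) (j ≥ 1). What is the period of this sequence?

18

b_1 = 22,  b_2 = 8,  b_3 = 25,  b_4 = 14,  b_5 = 10,  b_6 = 11,  b_7 = 4,  b_8 = 26,  b_9 = 7,  b_{10} = 5,  b_{11} = 19,  b_{12} = 2,  b_{13} = 13,  b_{14} = 17,  b_{15} = 16,  b_{16} = 23,  b_{17} = 1,  b_{18} = 20,  b_{19} = 22,  b_{20} = 8.
Since (b_{19}, b_{20}) = (b_1, b_2) = (22, 8) (two consecutive terms determine the rest), the sequence is periodic with period 18.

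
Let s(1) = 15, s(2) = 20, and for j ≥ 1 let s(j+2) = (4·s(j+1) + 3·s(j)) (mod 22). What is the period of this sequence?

40

Computing terms: s(1) = 15, s(2) = 20, s(3) = 15, s(4) = 10, s(5) = 19, s(6) = 18, s(7) = 19, s(8) = 20, s(9) = 5, s(10) = 14, s(11) = 5, s(12) = 18, s(13) = 21, s(14) = 6, s(15) = 21, s(16) = 14, s(17) = 9, s(18) = 12, s(19) = 9, s(20) = 6, s(21) = 7, s(22) = 2, s(23) = 7, s(24) = 12, s(25) = 3, s(26) = 4, s(27) = 3, s(28) = 2, s(29) = 17, s(30) = 8, s(31) = 17, s(32) = 4, s(33) = 1, s(34) = 16, s(35) = 1, s(36) = 8, s(37) = 13, s(38) = 10, s(39) = 13, s(40) = 16, s(41) = 15, s(42) = 20.
The sequence repeats with period 40.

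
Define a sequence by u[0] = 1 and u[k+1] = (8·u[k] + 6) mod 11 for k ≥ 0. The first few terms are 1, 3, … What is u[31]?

u[0] = 1; u[1] = 3; u[2] = 8; u[3] = 4; u[4] = 5; u[5] = 2; u[6] = 0; u[7] = 6; u[8] = 10; u[9] = 9; u[10] = 1.
The sequence repeats with period 10.
(31 - 0) mod 10 = 1, so u[31] = u[1] = 3.

3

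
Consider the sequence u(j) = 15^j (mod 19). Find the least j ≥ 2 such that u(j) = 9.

Listing terms: u(1) = 15; u(2) = 16; u(3) = 12; u(4) = 9; u(5) = 2; u(6) = 11; u(7) = 13; u(8) = 5; u(9) = 18; u(10) = 4; u(11) = 3; u(12) = 7; u(13) = 10; u(14) = 17; u(15) = 8; u(16) = 6; u(17) = 14; u(18) = 1; u(19) = 15.
Since u(19) = u(1) = 15, the sequence is periodic with period 18.
The value 9 first appears (with j ≥ 2) at u(4).

4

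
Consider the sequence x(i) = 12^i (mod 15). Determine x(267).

3

x(1) = 12, x(2) = 9, x(3) = 3, x(4) = 6, x(5) = 12.
The sequence repeats with period 4.
So x(267) = x(1 + ((267-1) mod 4)) = x(3) = 3.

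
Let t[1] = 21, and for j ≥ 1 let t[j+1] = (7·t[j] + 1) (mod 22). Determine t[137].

13

We have t[1] = 21, t[2] = 16, t[3] = 3, t[4] = 0, t[5] = 1, t[6] = 8, t[7] = 13, t[8] = 4, t[9] = 7, t[10] = 6, t[11] = 21.
The sequence repeats with period 10.
(137 - 1) mod 10 = 6, so t[137] = t[7] = 13.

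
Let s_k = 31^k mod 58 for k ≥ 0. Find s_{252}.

Listing terms: s_0 = 1, s_1 = 31, s_2 = 33, s_3 = 37, s_4 = 45, s_5 = 3, s_6 = 35, s_7 = 41, s_8 = 53, s_9 = 19, s_{10} = 9, s_{11} = 47, s_{12} = 7, s_{13} = 43, s_{14} = 57, s_{15} = 27, s_{16} = 25, s_{17} = 21, s_{18} = 13, s_{19} = 55, s_{20} = 23, s_{21} = 17, s_{22} = 5, s_{23} = 39, s_{24} = 49, s_{25} = 11, s_{26} = 51, s_{27} = 15, s_{28} = 1.
Since s_{28} = s_0 = 1, the sequence is periodic with period 28.
So s_{252} = s_{0 + ((252-0) mod 28)} = s_0 = 1.

1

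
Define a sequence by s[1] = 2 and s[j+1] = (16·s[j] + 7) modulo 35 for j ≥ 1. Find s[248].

We have s[1] = 2, s[2] = 4, s[3] = 1, s[4] = 23, s[5] = 25, s[6] = 22, s[7] = 9, s[8] = 11, s[9] = 8, s[10] = 30, s[11] = 32, s[12] = 29, s[13] = 16, s[14] = 18, s[15] = 15, s[16] = 2.
Since s[16] = s[1] = 2, the sequence is periodic with period 15.
(248 - 1) mod 15 = 7, so s[248] = s[8] = 11.

11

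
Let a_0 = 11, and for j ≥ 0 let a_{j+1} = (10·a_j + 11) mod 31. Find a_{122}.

a_0 = 11, a_1 = 28, a_2 = 12, a_3 = 7, a_4 = 19, a_5 = 15, a_6 = 6, a_7 = 9, a_8 = 8, a_9 = 29, a_{10} = 22, a_{11} = 14, a_{12} = 27, a_{13} = 2, a_{14} = 0, a_{15} = 11.
Since a_{15} = a_0 = 11, the sequence is periodic with period 15.
So a_{122} = a_{0 + ((122-0) mod 15)} = a_2 = 12.

12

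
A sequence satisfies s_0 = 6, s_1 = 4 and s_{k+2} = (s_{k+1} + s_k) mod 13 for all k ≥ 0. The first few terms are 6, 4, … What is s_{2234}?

Listing terms: s_0 = 6, s_1 = 4, s_2 = 10, s_3 = 1, s_4 = 11, s_5 = 12, s_6 = 10, s_7 = 9, s_8 = 6, s_9 = 2, s_{10} = 8, s_{11} = 10, s_{12} = 5, s_{13} = 2, s_{14} = 7, s_{15} = 9, s_{16} = 3, s_{17} = 12, s_{18} = 2, s_{19} = 1, s_{20} = 3, s_{21} = 4, s_{22} = 7, s_{23} = 11, s_{24} = 5, s_{25} = 3, s_{26} = 8, s_{27} = 11, s_{28} = 6, s_{29} = 4.
Since (s_{28}, s_{29}) = (s_0, s_1) = (6, 4) (two consecutive terms determine the rest), the sequence is periodic with period 28.
(2234 - 0) mod 28 = 22, so s_{2234} = s_{22} = 7.

7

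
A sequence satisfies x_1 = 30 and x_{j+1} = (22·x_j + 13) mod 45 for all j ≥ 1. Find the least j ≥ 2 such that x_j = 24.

31

Computing terms: x_1 = 30; x_2 = 43; x_3 = 14; x_4 = 6; x_5 = 10; x_6 = 8; x_7 = 9; x_8 = 31; x_9 = 20; x_{10} = 3; x_{11} = 34; x_{12} = 41; x_{13} = 15; x_{14} = 28; x_{15} = 44; x_{16} = 36; x_{17} = 40; x_{18} = 38; x_{19} = 39; x_{20} = 16; x_{21} = 5; x_{22} = 33; x_{23} = 19; x_{24} = 26; x_{25} = 0; x_{26} = 13; x_{27} = 29; x_{28} = 21; x_{29} = 25; x_{30} = 23; x_{31} = 24; x_{32} = 1; x_{33} = 35; x_{34} = 18; x_{35} = 4; x_{36} = 11; x_{37} = 30.
Since x_{37} = x_1 = 30, the sequence is periodic with period 36.
The value 24 first appears (with j ≥ 2) at x_{31}.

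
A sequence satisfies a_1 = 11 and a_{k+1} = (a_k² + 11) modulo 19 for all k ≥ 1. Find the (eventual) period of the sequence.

Listing terms: a_1 = 11, a_2 = 18, a_3 = 12, a_4 = 3, a_5 = 1, a_6 = 12.
Since a_6 = a_3 = 12, the sequence is eventually periodic: after a pre-period of length 2 it cycles with period 3.

3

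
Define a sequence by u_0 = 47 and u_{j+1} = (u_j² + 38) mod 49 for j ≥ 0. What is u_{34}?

We have u_0 = 47, u_1 = 42, u_2 = 38, u_3 = 12, u_4 = 35, u_5 = 38.
Since u_5 = u_2 = 38, the sequence is eventually periodic: after a pre-period of length 2 it cycles with period 3.
For j ≥ 2, u_j depends only on (j - 2) mod 3. (34 - 2) mod 3 = 2, so u_{34} = u_4 = 35.

35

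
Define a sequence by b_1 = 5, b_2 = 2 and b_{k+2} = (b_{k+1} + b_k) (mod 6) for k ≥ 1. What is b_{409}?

5

Computing terms: b_1 = 5,  b_2 = 2,  b_3 = 1,  b_4 = 3,  b_5 = 4,  b_6 = 1,  b_7 = 5,  b_8 = 0,  b_9 = 5,  b_{10} = 5,  b_{11} = 4,  b_{12} = 3,  b_{13} = 1,  b_{14} = 4,  b_{15} = 5,  b_{16} = 3,  b_{17} = 2,  b_{18} = 5,  b_{19} = 1,  b_{20} = 0,  b_{21} = 1,  b_{22} = 1,  b_{23} = 2,  b_{24} = 3,  b_{25} = 5,  b_{26} = 2.
The sequence repeats with period 24.
So b_{409} = b_{1 + ((409-1) mod 24)} = b_1 = 5.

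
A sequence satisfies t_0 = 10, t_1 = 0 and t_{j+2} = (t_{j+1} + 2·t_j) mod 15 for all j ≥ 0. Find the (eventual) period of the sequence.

6

Computing terms: t_0 = 10, t_1 = 0, t_2 = 5, t_3 = 5, t_4 = 0, t_5 = 10, t_6 = 10, t_7 = 0.
Since (t_6, t_7) = (t_0, t_1) = (10, 0) (two consecutive terms determine the rest), the sequence is periodic with period 6.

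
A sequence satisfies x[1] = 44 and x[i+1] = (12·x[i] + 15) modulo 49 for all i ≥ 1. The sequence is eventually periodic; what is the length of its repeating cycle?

42

Computing terms: x[1] = 44, x[2] = 4, x[3] = 14, x[4] = 36, x[5] = 6, x[6] = 38, x[7] = 30, x[8] = 32, x[9] = 7, x[10] = 1, x[11] = 27, x[12] = 45, x[13] = 16, x[14] = 11, x[15] = 0, x[16] = 15, x[17] = 48, x[18] = 3, x[19] = 2, x[20] = 39, x[21] = 42, x[22] = 29, x[23] = 20, x[24] = 10, x[25] = 37, x[26] = 18, x[27] = 35, x[28] = 43, x[29] = 41, x[30] = 17, x[31] = 23, x[32] = 46, x[33] = 28, x[34] = 8, x[35] = 13, x[36] = 24, x[37] = 9, x[38] = 25, x[39] = 21, x[40] = 22, x[41] = 34, x[42] = 31, x[43] = 44.
Since x[43] = x[1] = 44, the sequence is periodic with period 42.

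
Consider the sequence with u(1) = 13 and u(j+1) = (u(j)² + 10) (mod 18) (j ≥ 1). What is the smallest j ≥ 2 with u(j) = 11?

We have u(1) = 13, u(2) = 17, u(3) = 11, u(4) = 5, u(5) = 17.
Since u(5) = u(2) = 17, the sequence is eventually periodic: after a pre-period of length 1 it cycles with period 3.
The value 11 first appears (with j ≥ 2) at u(3).

3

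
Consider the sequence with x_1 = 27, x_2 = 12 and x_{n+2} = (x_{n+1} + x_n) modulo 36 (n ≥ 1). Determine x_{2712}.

21

Listing terms: x_1 = 27, x_2 = 12, x_3 = 3, x_4 = 15, x_5 = 18, x_6 = 33, x_7 = 15, x_8 = 12, x_9 = 27, x_{10} = 3, x_{11} = 30, x_{12} = 33, x_{13} = 27, x_{14} = 24, x_{15} = 15, x_{16} = 3, x_{17} = 18, x_{18} = 21, x_{19} = 3, x_{20} = 24, x_{21} = 27, x_{22} = 15, x_{23} = 6, x_{24} = 21, x_{25} = 27, x_{26} = 12.
Since (x_{25}, x_{26}) = (x_1, x_2) = (27, 12) (two consecutive terms determine the rest), the sequence is periodic with period 24.
So x_{2712} = x_{1 + ((2712-1) mod 24)} = x_{24} = 21.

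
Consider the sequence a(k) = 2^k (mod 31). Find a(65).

Computing terms: a(1) = 2, a(2) = 4, a(3) = 8, a(4) = 16, a(5) = 1, a(6) = 2.
Since a(6) = a(1) = 2, the sequence is periodic with period 5.
(65 - 1) mod 5 = 4, so a(65) = a(5) = 1.

1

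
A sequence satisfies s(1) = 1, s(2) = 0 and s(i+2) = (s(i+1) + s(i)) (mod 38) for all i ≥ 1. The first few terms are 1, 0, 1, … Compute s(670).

1

Computing terms: s(1) = 1; s(2) = 0; s(3) = 1; s(4) = 1; s(5) = 2; s(6) = 3; s(7) = 5; s(8) = 8; s(9) = 13; s(10) = 21; s(11) = 34; s(12) = 17; s(13) = 13; s(14) = 30; s(15) = 5; s(16) = 35; s(17) = 2; s(18) = 37; s(19) = 1; s(20) = 0.
The sequence repeats with period 18.
So s(670) = s(1 + ((670-1) mod 18)) = s(4) = 1.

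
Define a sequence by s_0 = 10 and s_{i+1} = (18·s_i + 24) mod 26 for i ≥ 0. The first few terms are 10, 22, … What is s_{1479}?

Listing terms: s_0 = 10, s_1 = 22, s_2 = 4, s_3 = 18, s_4 = 10.
Since s_4 = s_0 = 10, the sequence is periodic with period 4.
(1479 - 0) mod 4 = 3, so s_{1479} = s_3 = 18.

18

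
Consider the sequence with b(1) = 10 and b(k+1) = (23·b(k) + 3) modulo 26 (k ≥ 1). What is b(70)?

Computing terms: b(1) = 10,  b(2) = 25,  b(3) = 6,  b(4) = 11,  b(5) = 22,  b(6) = 15,  b(7) = 10.
Since b(7) = b(1) = 10, the sequence is periodic with period 6.
So b(70) = b(1 + ((70-1) mod 6)) = b(4) = 11.

11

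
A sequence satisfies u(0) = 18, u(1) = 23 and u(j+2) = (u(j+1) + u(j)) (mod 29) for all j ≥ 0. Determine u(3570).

18

We have u(0) = 18,  u(1) = 23,  u(2) = 12,  u(3) = 6,  u(4) = 18,  u(5) = 24,  u(6) = 13,  u(7) = 8,  u(8) = 21,  u(9) = 0,  u(10) = 21,  u(11) = 21,  u(12) = 13,  u(13) = 5,  u(14) = 18,  u(15) = 23.
Since (u(14), u(15)) = (u(0), u(1)) = (18, 23) (two consecutive terms determine the rest), the sequence is periodic with period 14.
So u(3570) = u(0 + ((3570-0) mod 14)) = u(0) = 18.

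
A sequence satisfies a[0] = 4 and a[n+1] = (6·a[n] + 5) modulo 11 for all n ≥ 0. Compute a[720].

We have a[0] = 4,  a[1] = 7,  a[2] = 3,  a[3] = 1,  a[4] = 0,  a[5] = 5,  a[6] = 2,  a[7] = 6,  a[8] = 8,  a[9] = 9,  a[10] = 4.
Since a[10] = a[0] = 4, the sequence is periodic with period 10.
So a[720] = a[0 + ((720-0) mod 10)] = a[0] = 4.

4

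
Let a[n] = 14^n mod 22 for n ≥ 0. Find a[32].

a[0] = 1, a[1] = 14, a[2] = 20, a[3] = 16, a[4] = 4, a[5] = 12, a[6] = 14.
Since a[6] = a[1] = 14, the sequence is eventually periodic: after a pre-period of length 1 it cycles with period 5.
For n ≥ 1, a[n] depends only on (n - 1) mod 5. (32 - 1) mod 5 = 1, so a[32] = a[2] = 20.

20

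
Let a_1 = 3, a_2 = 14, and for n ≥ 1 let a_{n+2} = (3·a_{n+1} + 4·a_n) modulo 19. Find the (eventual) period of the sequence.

18

Listing terms: a_1 = 3,  a_2 = 14,  a_3 = 16,  a_4 = 9,  a_5 = 15,  a_6 = 5,  a_7 = 18,  a_8 = 17,  a_9 = 9,  a_{10} = 0,  a_{11} = 17,  a_{12} = 13,  a_{13} = 12,  a_{14} = 12,  a_{15} = 8,  a_{16} = 15,  a_{17} = 1,  a_{18} = 6,  a_{19} = 3,  a_{20} = 14.
Since (a_{19}, a_{20}) = (a_1, a_2) = (3, 14) (two consecutive terms determine the rest), the sequence is periodic with period 18.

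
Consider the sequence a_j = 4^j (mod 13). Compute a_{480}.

1

We have a_1 = 4; a_2 = 3; a_3 = 12; a_4 = 9; a_5 = 10; a_6 = 1; a_7 = 4.
The sequence repeats with period 6.
So a_{480} = a_{1 + ((480-1) mod 6)} = a_6 = 1.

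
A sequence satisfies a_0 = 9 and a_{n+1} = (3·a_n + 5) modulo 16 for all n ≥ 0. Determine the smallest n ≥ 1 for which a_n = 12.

Listing terms: a_0 = 9, a_1 = 0, a_2 = 5, a_3 = 4, a_4 = 1, a_5 = 8, a_6 = 13, a_7 = 12, a_8 = 9.
The sequence repeats with period 8.
The value 12 first appears (with n ≥ 1) at a_7.

7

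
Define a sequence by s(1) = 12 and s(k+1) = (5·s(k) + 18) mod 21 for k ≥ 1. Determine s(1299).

Computing terms: s(1) = 12,  s(2) = 15,  s(3) = 9,  s(4) = 0,  s(5) = 18,  s(6) = 3,  s(7) = 12.
Since s(7) = s(1) = 12, the sequence is periodic with period 6.
So s(1299) = s(1 + ((1299-1) mod 6)) = s(3) = 9.

9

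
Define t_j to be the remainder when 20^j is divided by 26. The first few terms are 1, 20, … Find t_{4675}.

Listing terms: t_0 = 1; t_1 = 20; t_2 = 10; t_3 = 18; t_4 = 22; t_5 = 24; t_6 = 12; t_7 = 6; t_8 = 16; t_9 = 8; t_{10} = 4; t_{11} = 2; t_{12} = 14; t_{13} = 20.
Since t_{13} = t_1 = 20, the sequence is eventually periodic: after a pre-period of length 1 it cycles with period 12.
For j ≥ 1, t_j depends only on (j - 1) mod 12. (4675 - 1) mod 12 = 6, so t_{4675} = t_7 = 6.

6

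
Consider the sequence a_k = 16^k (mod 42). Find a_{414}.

Computing terms: a_1 = 16; a_2 = 4; a_3 = 22; a_4 = 16.
The sequence repeats with period 3.
So a_{414} = a_{1 + ((414-1) mod 3)} = a_3 = 22.

22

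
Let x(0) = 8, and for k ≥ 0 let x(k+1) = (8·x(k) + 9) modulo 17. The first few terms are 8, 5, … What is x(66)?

x(0) = 8, x(1) = 5, x(2) = 15, x(3) = 10, x(4) = 4, x(5) = 7, x(6) = 14, x(7) = 2, x(8) = 8.
Since x(8) = x(0) = 8, the sequence is periodic with period 8.
So x(66) = x(0 + ((66-0) mod 8)) = x(2) = 15.

15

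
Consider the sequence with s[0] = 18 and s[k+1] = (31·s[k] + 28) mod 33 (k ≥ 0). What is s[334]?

Listing terms: s[0] = 18, s[1] = 25, s[2] = 11, s[3] = 6, s[4] = 16, s[5] = 29, s[6] = 3, s[7] = 22, s[8] = 17, s[9] = 27, s[10] = 7, s[11] = 14, s[12] = 0, s[13] = 28, s[14] = 5, s[15] = 18.
Since s[15] = s[0] = 18, the sequence is periodic with period 15.
So s[334] = s[0 + ((334-0) mod 15)] = s[4] = 16.

16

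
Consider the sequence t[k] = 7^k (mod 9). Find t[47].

4

Listing terms: t[0] = 1,  t[1] = 7,  t[2] = 4,  t[3] = 1.
The sequence repeats with period 3.
So t[47] = t[0 + ((47-0) mod 3)] = t[2] = 4.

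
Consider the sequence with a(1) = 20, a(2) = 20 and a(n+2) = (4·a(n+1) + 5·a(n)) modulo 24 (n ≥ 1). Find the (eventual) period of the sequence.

6

Computing terms: a(1) = 20, a(2) = 20, a(3) = 12, a(4) = 4, a(5) = 4, a(6) = 12, a(7) = 20, a(8) = 20.
The sequence repeats with period 6.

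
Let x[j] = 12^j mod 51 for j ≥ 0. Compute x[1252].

30

x[0] = 1,  x[1] = 12,  x[2] = 42,  x[3] = 45,  x[4] = 30,  x[5] = 3,  x[6] = 36,  x[7] = 24,  x[8] = 33,  x[9] = 39,  x[10] = 9,  x[11] = 6,  x[12] = 21,  x[13] = 48,  x[14] = 15,  x[15] = 27,  x[16] = 18,  x[17] = 12.
Since x[17] = x[1] = 12, the sequence is eventually periodic: after a pre-period of length 1 it cycles with period 16.
For j ≥ 1, x[j] depends only on (j - 1) mod 16. (1252 - 1) mod 16 = 3, so x[1252] = x[4] = 30.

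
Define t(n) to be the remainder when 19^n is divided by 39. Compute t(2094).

t(0) = 1; t(1) = 19; t(2) = 10; t(3) = 34; t(4) = 22; t(5) = 28; t(6) = 25; t(7) = 7; t(8) = 16; t(9) = 31; t(10) = 4; t(11) = 37; t(12) = 1.
Since t(12) = t(0) = 1, the sequence is periodic with period 12.
So t(2094) = t(0 + ((2094-0) mod 12)) = t(6) = 25.

25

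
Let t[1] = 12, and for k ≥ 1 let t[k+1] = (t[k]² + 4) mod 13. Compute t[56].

Listing terms: t[1] = 12, t[2] = 5, t[3] = 3, t[4] = 0, t[5] = 4, t[6] = 7, t[7] = 1, t[8] = 5.
Since t[8] = t[2] = 5, the sequence is eventually periodic: after a pre-period of length 1 it cycles with period 6.
For k ≥ 2, t[k] depends only on (k - 2) mod 6. (56 - 2) mod 6 = 0, so t[56] = t[2] = 5.

5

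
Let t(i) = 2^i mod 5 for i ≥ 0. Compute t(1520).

We have t(0) = 1, t(1) = 2, t(2) = 4, t(3) = 3, t(4) = 1.
Since t(4) = t(0) = 1, the sequence is periodic with period 4.
So t(1520) = t(0 + ((1520-0) mod 4)) = t(0) = 1.

1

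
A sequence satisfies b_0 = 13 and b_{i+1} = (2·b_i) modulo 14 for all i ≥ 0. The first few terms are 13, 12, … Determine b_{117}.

Computing terms: b_0 = 13; b_1 = 12; b_2 = 10; b_3 = 6; b_4 = 12.
Since b_4 = b_1 = 12, the sequence is eventually periodic: after a pre-period of length 1 it cycles with period 3.
For i ≥ 1, b_i depends only on (i - 1) mod 3. (117 - 1) mod 3 = 2, so b_{117} = b_3 = 6.

6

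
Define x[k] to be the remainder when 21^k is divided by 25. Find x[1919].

6

Listing terms: x[1] = 21,  x[2] = 16,  x[3] = 11,  x[4] = 6,  x[5] = 1,  x[6] = 21.
Since x[6] = x[1] = 21, the sequence is periodic with period 5.
(1919 - 1) mod 5 = 3, so x[1919] = x[4] = 6.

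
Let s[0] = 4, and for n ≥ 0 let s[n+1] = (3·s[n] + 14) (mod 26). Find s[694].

0

Listing terms: s[0] = 4; s[1] = 0; s[2] = 14; s[3] = 4.
Since s[3] = s[0] = 4, the sequence is periodic with period 3.
(694 - 0) mod 3 = 1, so s[694] = s[1] = 0.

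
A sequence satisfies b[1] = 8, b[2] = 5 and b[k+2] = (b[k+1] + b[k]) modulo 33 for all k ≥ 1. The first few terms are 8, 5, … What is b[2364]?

Computing terms: b[1] = 8,  b[2] = 5,  b[3] = 13,  b[4] = 18,  b[5] = 31,  b[6] = 16,  b[7] = 14,  b[8] = 30,  b[9] = 11,  b[10] = 8,  b[11] = 19,  b[12] = 27,  b[13] = 13,  b[14] = 7,  b[15] = 20,  b[16] = 27,  b[17] = 14,  b[18] = 8,  b[19] = 22,  b[20] = 30,  b[21] = 19,  b[22] = 16,  b[23] = 2,  b[24] = 18,  b[25] = 20,  b[26] = 5,  b[27] = 25,  b[28] = 30,  b[29] = 22,  b[30] = 19,  b[31] = 8,  b[32] = 27,  b[33] = 2,  b[34] = 29,  b[35] = 31,  b[36] = 27,  b[37] = 25,  b[38] = 19,  b[39] = 11,  b[40] = 30,  b[41] = 8,  b[42] = 5.
Since (b[41], b[42]) = (b[1], b[2]) = (8, 5) (two consecutive terms determine the rest), the sequence is periodic with period 40.
(2364 - 1) mod 40 = 3, so b[2364] = b[4] = 18.

18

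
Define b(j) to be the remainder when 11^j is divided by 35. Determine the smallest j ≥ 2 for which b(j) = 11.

b(1) = 11; b(2) = 16; b(3) = 1; b(4) = 11.
The sequence repeats with period 3.
The value 11 next appears (with j ≥ 2) at b(4).

4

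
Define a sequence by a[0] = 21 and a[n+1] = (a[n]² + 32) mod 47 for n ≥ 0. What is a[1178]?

41

Computing terms: a[0] = 21, a[1] = 3, a[2] = 41, a[3] = 21.
The sequence repeats with period 3.
(1178 - 0) mod 3 = 2, so a[1178] = a[2] = 41.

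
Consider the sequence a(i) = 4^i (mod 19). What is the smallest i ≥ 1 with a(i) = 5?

8

Listing terms: a(0) = 1; a(1) = 4; a(2) = 16; a(3) = 7; a(4) = 9; a(5) = 17; a(6) = 11; a(7) = 6; a(8) = 5; a(9) = 1.
Since a(9) = a(0) = 1, the sequence is periodic with period 9.
The value 5 first appears (with i ≥ 1) at a(8).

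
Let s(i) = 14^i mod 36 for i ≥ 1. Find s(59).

20

s(1) = 14,  s(2) = 16,  s(3) = 8,  s(4) = 4,  s(5) = 20,  s(6) = 28,  s(7) = 32,  s(8) = 16.
Since s(8) = s(2) = 16, the sequence is eventually periodic: after a pre-period of length 1 it cycles with period 6.
For i ≥ 2, s(i) depends only on (i - 2) mod 6. (59 - 2) mod 6 = 3, so s(59) = s(5) = 20.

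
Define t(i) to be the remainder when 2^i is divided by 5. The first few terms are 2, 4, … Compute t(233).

Listing terms: t(1) = 2, t(2) = 4, t(3) = 3, t(4) = 1, t(5) = 2.
The sequence repeats with period 4.
So t(233) = t(1 + ((233-1) mod 4)) = t(1) = 2.

2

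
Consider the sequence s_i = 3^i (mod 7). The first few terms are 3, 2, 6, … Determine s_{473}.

We have s_1 = 3, s_2 = 2, s_3 = 6, s_4 = 4, s_5 = 5, s_6 = 1, s_7 = 3.
The sequence repeats with period 6.
So s_{473} = s_{1 + ((473-1) mod 6)} = s_5 = 5.

5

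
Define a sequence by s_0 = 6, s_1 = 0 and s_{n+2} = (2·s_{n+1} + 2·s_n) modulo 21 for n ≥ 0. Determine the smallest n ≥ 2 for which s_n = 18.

10

We have s_0 = 6, s_1 = 0, s_2 = 12, s_3 = 3, s_4 = 9, s_5 = 3, s_6 = 3, s_7 = 12, s_8 = 9, s_9 = 0, s_{10} = 18, s_{11} = 15, s_{12} = 3, s_{13} = 15, s_{14} = 15, s_{15} = 18, s_{16} = 3, s_{17} = 0, s_{18} = 6, s_{19} = 12, s_{20} = 15, s_{21} = 12, s_{22} = 12, s_{23} = 6, s_{24} = 15, s_{25} = 0, s_{26} = 9, s_{27} = 18, s_{28} = 12, s_{29} = 18, s_{30} = 18, s_{31} = 9, s_{32} = 12, s_{33} = 0, s_{34} = 3, s_{35} = 6, s_{36} = 18, s_{37} = 6, s_{38} = 6, s_{39} = 3, s_{40} = 18, s_{41} = 0, s_{42} = 15, s_{43} = 9, s_{44} = 6, s_{45} = 9, s_{46} = 9, s_{47} = 15, s_{48} = 6, s_{49} = 0.
The sequence repeats with period 48.
The value 18 first appears (with n ≥ 2) at s_{10}.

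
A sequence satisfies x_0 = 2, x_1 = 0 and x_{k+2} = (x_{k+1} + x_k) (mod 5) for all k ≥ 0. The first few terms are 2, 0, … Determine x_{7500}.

2

Listing terms: x_0 = 2; x_1 = 0; x_2 = 2; x_3 = 2; x_4 = 4; x_5 = 1; x_6 = 0; x_7 = 1; x_8 = 1; x_9 = 2; x_{10} = 3; x_{11} = 0; x_{12} = 3; x_{13} = 3; x_{14} = 1; x_{15} = 4; x_{16} = 0; x_{17} = 4; x_{18} = 4; x_{19} = 3; x_{20} = 2; x_{21} = 0.
Since (x_{20}, x_{21}) = (x_0, x_1) = (2, 0) (two consecutive terms determine the rest), the sequence is periodic with period 20.
So x_{7500} = x_{0 + ((7500-0) mod 20)} = x_0 = 2.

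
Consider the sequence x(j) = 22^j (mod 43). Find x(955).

Listing terms: x(1) = 22, x(2) = 11, x(3) = 27, x(4) = 35, x(5) = 39, x(6) = 41, x(7) = 42, x(8) = 21, x(9) = 32, x(10) = 16, x(11) = 8, x(12) = 4, x(13) = 2, x(14) = 1, x(15) = 22.
The sequence repeats with period 14.
So x(955) = x(1 + ((955-1) mod 14)) = x(3) = 27.

27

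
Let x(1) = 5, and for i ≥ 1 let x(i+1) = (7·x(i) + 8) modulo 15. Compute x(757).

5

We have x(1) = 5, x(2) = 13, x(3) = 9, x(4) = 11, x(5) = 10, x(6) = 3, x(7) = 14, x(8) = 1, x(9) = 0, x(10) = 8, x(11) = 4, x(12) = 6, x(13) = 5.
Since x(13) = x(1) = 5, the sequence is periodic with period 12.
(757 - 1) mod 12 = 0, so x(757) = x(1) = 5.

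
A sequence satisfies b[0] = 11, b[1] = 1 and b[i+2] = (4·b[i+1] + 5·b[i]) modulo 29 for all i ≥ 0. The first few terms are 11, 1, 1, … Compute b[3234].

b[0] = 11; b[1] = 1; b[2] = 1; b[3] = 9; b[4] = 12; b[5] = 6; b[6] = 26; b[7] = 18; b[8] = 28; b[9] = 28; b[10] = 20; b[11] = 17; b[12] = 23; b[13] = 3; b[14] = 11; b[15] = 1.
Since (b[14], b[15]) = (b[0], b[1]) = (11, 1) (two consecutive terms determine the rest), the sequence is periodic with period 14.
So b[3234] = b[0 + ((3234-0) mod 14)] = b[0] = 11.

11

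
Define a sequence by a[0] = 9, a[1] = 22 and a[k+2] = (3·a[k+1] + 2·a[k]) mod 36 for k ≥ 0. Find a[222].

0

a[0] = 9,  a[1] = 22,  a[2] = 12,  a[3] = 8,  a[4] = 12,  a[5] = 16,  a[6] = 0,  a[7] = 32,  a[8] = 24,  a[9] = 28,  a[10] = 24,  a[11] = 20,  a[12] = 0,  a[13] = 4,  a[14] = 12,  a[15] = 8.
Since (a[14], a[15]) = (a[2], a[3]) = (12, 8) (two consecutive terms determine the rest), the sequence is eventually periodic: after a pre-period of length 2 it cycles with period 12.
For k ≥ 2, a[k] depends only on (k - 2) mod 12. (222 - 2) mod 12 = 4, so a[222] = a[6] = 0.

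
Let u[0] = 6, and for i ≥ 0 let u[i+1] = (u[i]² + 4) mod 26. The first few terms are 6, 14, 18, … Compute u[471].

Computing terms: u[0] = 6; u[1] = 14; u[2] = 18; u[3] = 16; u[4] = 0; u[5] = 4; u[6] = 20; u[7] = 14.
Since u[7] = u[1] = 14, the sequence is eventually periodic: after a pre-period of length 1 it cycles with period 6.
For i ≥ 1, u[i] depends only on (i - 1) mod 6. (471 - 1) mod 6 = 2, so u[471] = u[3] = 16.

16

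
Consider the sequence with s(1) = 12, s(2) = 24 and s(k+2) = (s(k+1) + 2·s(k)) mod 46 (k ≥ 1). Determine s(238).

Computing terms: s(1) = 12, s(2) = 24, s(3) = 2, s(4) = 4, s(5) = 8, s(6) = 16, s(7) = 32, s(8) = 18, s(9) = 36, s(10) = 26, s(11) = 6, s(12) = 12, s(13) = 24.
The sequence repeats with period 11.
(238 - 1) mod 11 = 6, so s(238) = s(7) = 32.

32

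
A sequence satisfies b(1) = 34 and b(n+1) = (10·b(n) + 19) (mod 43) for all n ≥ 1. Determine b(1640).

15

Listing terms: b(1) = 34,  b(2) = 15,  b(3) = 40,  b(4) = 32,  b(5) = 38,  b(6) = 12,  b(7) = 10,  b(8) = 33,  b(9) = 5,  b(10) = 26,  b(11) = 21,  b(12) = 14,  b(13) = 30,  b(14) = 18,  b(15) = 27,  b(16) = 31,  b(17) = 28,  b(18) = 41,  b(19) = 42,  b(20) = 9,  b(21) = 23,  b(22) = 34.
The sequence repeats with period 21.
(1640 - 1) mod 21 = 1, so b(1640) = b(2) = 15.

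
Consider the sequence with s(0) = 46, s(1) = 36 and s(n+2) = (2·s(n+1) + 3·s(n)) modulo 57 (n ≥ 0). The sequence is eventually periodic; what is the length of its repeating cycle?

Computing terms: s(0) = 46, s(1) = 36, s(2) = 39, s(3) = 15, s(4) = 33, s(5) = 54, s(6) = 36, s(7) = 6, s(8) = 6, s(9) = 30, s(10) = 21, s(11) = 18, s(12) = 42, s(13) = 24, s(14) = 3, s(15) = 21, s(16) = 51, s(17) = 51, s(18) = 27, s(19) = 36, s(20) = 39.
Since (s(19), s(20)) = (s(1), s(2)) = (36, 39) (two consecutive terms determine the rest), the sequence is eventually periodic: after a pre-period of length 1 it cycles with period 18.

18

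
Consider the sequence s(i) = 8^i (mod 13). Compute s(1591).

5

s(1) = 8,  s(2) = 12,  s(3) = 5,  s(4) = 1,  s(5) = 8.
Since s(5) = s(1) = 8, the sequence is periodic with period 4.
(1591 - 1) mod 4 = 2, so s(1591) = s(3) = 5.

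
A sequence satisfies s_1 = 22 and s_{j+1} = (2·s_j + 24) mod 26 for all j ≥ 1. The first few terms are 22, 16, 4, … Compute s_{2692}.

6

Computing terms: s_1 = 22; s_2 = 16; s_3 = 4; s_4 = 6; s_5 = 10; s_6 = 18; s_7 = 8; s_8 = 14; s_9 = 0; s_{10} = 24; s_{11} = 20; s_{12} = 12; s_{13} = 22.
The sequence repeats with period 12.
(2692 - 1) mod 12 = 3, so s_{2692} = s_4 = 6.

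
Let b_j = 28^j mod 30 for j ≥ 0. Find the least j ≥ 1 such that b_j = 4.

b_0 = 1,  b_1 = 28,  b_2 = 4,  b_3 = 22,  b_4 = 16,  b_5 = 28.
Since b_5 = b_1 = 28, the sequence is eventually periodic: after a pre-period of length 1 it cycles with period 4.
The value 4 first appears (with j ≥ 1) at b_2.

2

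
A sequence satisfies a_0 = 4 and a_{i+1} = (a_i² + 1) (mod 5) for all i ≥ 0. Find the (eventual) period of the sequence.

3

We have a_0 = 4; a_1 = 2; a_2 = 0; a_3 = 1; a_4 = 2.
Since a_4 = a_1 = 2, the sequence is eventually periodic: after a pre-period of length 1 it cycles with period 3.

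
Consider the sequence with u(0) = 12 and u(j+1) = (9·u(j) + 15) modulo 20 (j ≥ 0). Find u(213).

Listing terms: u(0) = 12, u(1) = 3, u(2) = 2, u(3) = 13, u(4) = 12.
Since u(4) = u(0) = 12, the sequence is periodic with period 4.
So u(213) = u(0 + ((213-0) mod 4)) = u(1) = 3.

3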